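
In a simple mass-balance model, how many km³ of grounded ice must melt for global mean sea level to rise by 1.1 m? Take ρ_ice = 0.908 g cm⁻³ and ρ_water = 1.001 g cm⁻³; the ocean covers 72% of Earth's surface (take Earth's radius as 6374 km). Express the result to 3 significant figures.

Required water volume = Δh × A = 1.1 m × 3.68×10^14 m² = 4.044×10^14 m³ = 4.044×10^5 km³.
Ice volume = water volume × ρ_w/ρ_ice = 4.044×10^5 × 1001/908 = 4.46×10^5 km³.

≈ 4.46×10^5 km³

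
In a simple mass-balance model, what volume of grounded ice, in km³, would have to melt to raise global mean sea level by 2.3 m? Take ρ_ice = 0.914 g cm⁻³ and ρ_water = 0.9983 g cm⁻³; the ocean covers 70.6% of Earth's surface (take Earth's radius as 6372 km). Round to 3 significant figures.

≈ 9.05×10^5 km³

Required water volume = Δh × A = 2.3 m × 3.60×10^14 m² = 8.285×10^14 m³ = 8.285×10^5 km³.
Ice volume = water volume × ρ_w/ρ_ice = 8.285×10^5 × 998.3/914 = 9.05×10^5 km³.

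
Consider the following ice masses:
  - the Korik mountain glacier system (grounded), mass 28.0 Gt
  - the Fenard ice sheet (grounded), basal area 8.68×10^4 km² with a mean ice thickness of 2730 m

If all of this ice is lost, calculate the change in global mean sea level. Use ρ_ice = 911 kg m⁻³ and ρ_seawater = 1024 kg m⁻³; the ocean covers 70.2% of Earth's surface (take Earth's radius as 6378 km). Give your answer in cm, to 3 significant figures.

≈ 58.8 cm

Korik: 28.0 Gt = 2.800×10^13 kg; dividing by ρ_w = 1024 kg m⁻³ gives 2.734×10^10 m³ of water.
Fenard: ice volume = 8.68×10^4 km² × 2730 m = 2.370×10^5 km³; 2.370×10^5 × (911/1024) = 2.108×10^5 km³ of water.
Total added water ≈ 2.108×10^14 m³ over 3.59×10^14 m² → Δh = 0.588 m = 58.8 cm.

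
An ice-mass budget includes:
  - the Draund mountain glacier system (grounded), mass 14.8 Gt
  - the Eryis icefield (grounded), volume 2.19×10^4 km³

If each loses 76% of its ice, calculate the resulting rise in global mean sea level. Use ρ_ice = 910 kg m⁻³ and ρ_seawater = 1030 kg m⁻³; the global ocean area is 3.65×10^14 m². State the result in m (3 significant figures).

Draund: 0.76 × 14.8 Gt = 1.125×10^13 kg; dividing by ρ_w = 1030 kg m⁻³ gives 1.092×10^10 m³ of water.
Eryis: 0.76 × 2.19×10^4 km³ × (910/1030) = 1.470×10^4 km³ of water.
Total added water ≈ 1.472×10^13 m³ over 3.65×10^14 m² → Δh = 0.0403 m.

≈ 0.0403 m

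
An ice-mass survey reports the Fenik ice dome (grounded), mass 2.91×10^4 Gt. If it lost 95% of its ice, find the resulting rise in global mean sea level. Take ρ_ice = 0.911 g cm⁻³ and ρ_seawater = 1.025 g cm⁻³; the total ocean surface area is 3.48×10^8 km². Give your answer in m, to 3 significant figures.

Fenik: 0.95 × 2.91×10^4 Gt = 2.764×10^16 kg; dividing by ρ_w = 1.025 g cm⁻³ = 1025 kg m⁻³ gives 2.697×10^13 m³ of water.
Spread over 3.48×10^14 m² of ocean, Δh = 2.697×10^13 / 3.48×10^14 = 0.0775 m.

≈ 0.0775 m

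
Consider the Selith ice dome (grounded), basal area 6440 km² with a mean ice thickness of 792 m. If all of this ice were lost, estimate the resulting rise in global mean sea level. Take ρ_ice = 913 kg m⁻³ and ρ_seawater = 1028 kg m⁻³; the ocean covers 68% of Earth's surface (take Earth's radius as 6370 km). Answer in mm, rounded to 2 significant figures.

Selith: ice volume = 6440 km² × 792 m = 5100 km³; 5100 × (913/1028) = 4530 km³ of water.
Spread over 3.47×10^14 m² of ocean, Δh = 4.530×10^12 / 3.47×10^14 = 0.0131 m = 13 mm.

≈ 13 mm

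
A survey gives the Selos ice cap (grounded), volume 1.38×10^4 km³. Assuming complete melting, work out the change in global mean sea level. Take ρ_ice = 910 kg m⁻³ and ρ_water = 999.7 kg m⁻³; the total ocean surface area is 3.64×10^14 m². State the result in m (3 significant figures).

≈ 0.0345 m

Selos: 1.38×10^4 km³ × (910/999.7) = 1.256×10^4 km³ of water.
Spread over 3.64×10^14 m² of ocean, Δh = 1.256×10^13 / 3.64×10^14 = 0.0345 m.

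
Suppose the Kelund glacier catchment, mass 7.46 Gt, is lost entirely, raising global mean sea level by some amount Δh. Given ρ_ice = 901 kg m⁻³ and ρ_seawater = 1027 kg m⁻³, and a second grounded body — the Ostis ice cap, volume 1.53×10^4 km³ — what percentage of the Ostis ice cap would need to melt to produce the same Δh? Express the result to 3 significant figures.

≈ 0.0541 %

Equal sea-level rise means equal mass of meltwater, i.e. equal mass of ice lost.
Ice mass of Kelund: 7.460×10^12 kg; ice mass of Ostis: 1.379×10^16 kg.
Fraction required = 7.460×10^12 / 1.379×10^16 = 5.41×10^-4 → 0.0541 %.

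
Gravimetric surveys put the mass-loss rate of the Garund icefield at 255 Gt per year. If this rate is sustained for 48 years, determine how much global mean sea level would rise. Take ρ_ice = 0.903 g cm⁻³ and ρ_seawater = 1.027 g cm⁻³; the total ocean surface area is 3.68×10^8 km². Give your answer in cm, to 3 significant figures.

≈ 3.24 cm

Total mass lost = 255 Gt/yr × 48 yr = 1.224×10^4 Gt = 1.224×10^16 kg.
ρ_w = 1.027 g cm⁻³ = 1027 kg m⁻³, so water volume = 1.224×10^16 / 1027 = 1.192×10^13 m³.
Δh = 1.192×10^13 / 3.68×10^14 = 0.0324 m = 3.24 cm.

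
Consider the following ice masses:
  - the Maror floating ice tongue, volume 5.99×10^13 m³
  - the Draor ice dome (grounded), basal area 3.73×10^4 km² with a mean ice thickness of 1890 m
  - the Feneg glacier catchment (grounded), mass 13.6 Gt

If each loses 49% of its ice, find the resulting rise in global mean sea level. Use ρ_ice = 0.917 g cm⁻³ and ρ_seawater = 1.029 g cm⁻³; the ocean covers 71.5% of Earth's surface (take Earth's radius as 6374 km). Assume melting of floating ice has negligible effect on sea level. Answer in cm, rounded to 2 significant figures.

The Maror floating ice tongue is floating and already displaces its own weight of water, so its melt adds essentially nothing to sea level.
Draor: ice volume = 3.73×10^4 km² × 1890 m = 7.050×10^4 km³; 0.49 × 7.050×10^4 × (917/1029) = 3.078×10^4 km³ of water.
Feneg: 0.49 × 13.6 Gt = 6.664×10^12 kg; dividing by ρ_w = 1.029 g cm⁻³ = 1029 kg m⁻³ gives 6.476×10^9 m³ of water.
Total added water ≈ 3.079×10^13 m³ over 3.65×10^14 m² → Δh = 0.0843 m = 8.4 cm.

≈ 8.4 cm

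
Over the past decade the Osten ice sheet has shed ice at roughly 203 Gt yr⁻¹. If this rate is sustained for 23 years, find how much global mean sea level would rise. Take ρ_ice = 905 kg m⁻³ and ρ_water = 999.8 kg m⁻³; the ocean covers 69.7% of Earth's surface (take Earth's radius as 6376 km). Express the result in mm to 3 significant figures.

≈ 13.1 mm

Total mass lost = 203 Gt/yr × 23 yr = 4669 Gt = 4.669×10^15 kg.
ρ_w = 999.8 kg m⁻³, so water volume = 4.669×10^15 / 999.8 = 4.670×10^12 m³.
Δh = 4.670×10^12 / 3.56×10^14 = 0.0131 m = 13.1 mm.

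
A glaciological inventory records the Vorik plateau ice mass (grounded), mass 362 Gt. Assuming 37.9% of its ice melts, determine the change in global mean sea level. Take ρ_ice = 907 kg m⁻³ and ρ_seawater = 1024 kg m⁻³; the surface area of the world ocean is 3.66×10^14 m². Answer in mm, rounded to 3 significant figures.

≈ 0.366 mm

Vorik: 0.379 × 362 Gt = 1.372×10^14 kg; dividing by ρ_w = 1024 kg m⁻³ gives 1.340×10^11 m³ of water.
Spread over 3.66×10^14 m² of ocean, Δh = 1.340×10^11 / 3.66×10^14 = 3.66×10^-4 m = 0.366 mm.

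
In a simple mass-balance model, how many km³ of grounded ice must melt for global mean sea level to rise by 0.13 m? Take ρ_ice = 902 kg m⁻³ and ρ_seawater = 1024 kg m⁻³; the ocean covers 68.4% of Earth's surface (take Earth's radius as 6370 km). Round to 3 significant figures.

Required water volume = Δh × A = 0.13 m × 3.49×10^14 m² = 4.534×10^13 m³ = 4.534×10^4 km³.
Ice volume = water volume × ρ_w/ρ_ice = 4.534×10^4 × 1024/902 = 5.15×10^4 km³.

≈ 5.15×10^4 km³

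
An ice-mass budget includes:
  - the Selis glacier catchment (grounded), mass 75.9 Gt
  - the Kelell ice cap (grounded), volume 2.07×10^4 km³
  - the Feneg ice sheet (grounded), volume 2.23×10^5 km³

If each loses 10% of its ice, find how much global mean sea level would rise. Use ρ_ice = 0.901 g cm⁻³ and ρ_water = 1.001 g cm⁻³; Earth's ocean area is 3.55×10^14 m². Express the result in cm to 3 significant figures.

Selis: 0.1 × 75.9 Gt = 7.590×10^12 kg; dividing by ρ_w = 1.001 g cm⁻³ = 1001 kg m⁻³ gives 7.582×10^9 m³ of water.
Kelell: 0.1 × 2.07×10^4 km³ × (901/1001) = 1863 km³ of water.
Feneg: 0.1 × 2.23×10^5 km³ × (901/1001) = 2.007×10^4 km³ of water.
Total added water ≈ 2.194×10^13 m³ over 3.55×10^14 m² → Δh = 0.0618 m = 6.18 cm.

≈ 6.18 cm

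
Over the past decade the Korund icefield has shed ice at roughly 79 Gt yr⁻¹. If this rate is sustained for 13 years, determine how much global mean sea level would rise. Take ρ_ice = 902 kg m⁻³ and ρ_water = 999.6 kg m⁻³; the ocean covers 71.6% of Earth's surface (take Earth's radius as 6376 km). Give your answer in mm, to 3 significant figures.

Total mass lost = 79 Gt/yr × 13 yr = 1027 Gt = 1.027×10^15 kg.
ρ_w = 999.6 kg m⁻³, so water volume = 1.027×10^15 / 999.6 = 1.027×10^12 m³.
Δh = 1.027×10^12 / 3.66×10^14 = 2.81×10^-3 m = 2.81 mm.

≈ 2.81 mm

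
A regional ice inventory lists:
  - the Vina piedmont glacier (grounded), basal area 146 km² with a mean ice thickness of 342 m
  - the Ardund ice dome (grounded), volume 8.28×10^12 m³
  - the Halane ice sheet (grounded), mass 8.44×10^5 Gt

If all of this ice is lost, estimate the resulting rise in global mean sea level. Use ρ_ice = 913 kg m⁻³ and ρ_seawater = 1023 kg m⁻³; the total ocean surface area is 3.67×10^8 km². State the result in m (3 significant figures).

≈ 2.27 m

Vina: ice volume = 146 km² × 342 m = 49.93 km³; 49.93 × (913/1023) = 44.56 km³ of water.
Ardund: 8.28×10^12 m³ × (913/1023) = 7.390×10^12 m³ of water.
Halane: 8.44×10^5 Gt = 8.440×10^17 kg; dividing by ρ_w = 1023 kg m⁻³ gives 8.250×10^14 m³ of water.
Total added water ≈ 8.325×10^14 m³ over 3.67×10^14 m² → Δh = 2.27 m.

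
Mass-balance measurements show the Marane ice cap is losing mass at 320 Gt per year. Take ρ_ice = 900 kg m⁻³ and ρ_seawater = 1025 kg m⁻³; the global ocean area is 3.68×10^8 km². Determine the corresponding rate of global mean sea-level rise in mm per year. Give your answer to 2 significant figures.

≈ 0.85 mm/yr

ρ_w = 1025 kg m⁻³. Annual water volume added = 320 Gt / ρ_w = 3.200×10^14 kg / 1025 kg m⁻³ = 3.122×10^11 m³.
Δh per year = 3.122×10^11 / 3.68×10^14 = 8.48×10^-4 m = 0.85 mm.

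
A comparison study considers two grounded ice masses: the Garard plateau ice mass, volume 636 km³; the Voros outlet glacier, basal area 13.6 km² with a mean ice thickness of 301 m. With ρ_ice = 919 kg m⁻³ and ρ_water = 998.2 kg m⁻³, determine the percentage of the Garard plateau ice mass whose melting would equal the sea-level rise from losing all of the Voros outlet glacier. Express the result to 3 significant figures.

Equal sea-level rise means equal mass of meltwater, i.e. equal mass of ice lost.
Ice mass of Voros: 3.762×10^12 kg; ice mass of Garard: 5.845×10^14 kg.
Fraction required = 3.762×10^12 / 5.845×10^14 = 6.44×10^-3 → 0.644 %.

≈ 0.644 %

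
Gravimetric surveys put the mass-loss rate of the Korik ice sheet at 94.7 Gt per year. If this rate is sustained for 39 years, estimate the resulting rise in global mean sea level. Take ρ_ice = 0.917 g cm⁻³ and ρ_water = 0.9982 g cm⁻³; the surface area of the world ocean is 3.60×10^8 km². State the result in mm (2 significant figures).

Total mass lost = 94.7 Gt/yr × 39 yr = 3693 Gt = 3.693×10^15 kg.
ρ_w = 0.9982 g cm⁻³ = 998.2 kg m⁻³, so water volume = 3.693×10^15 / 998.2 = 3.700×10^12 m³.
Δh = 3.700×10^12 / 3.60×10^14 = 0.0103 m = 10 mm.

≈ 10 mm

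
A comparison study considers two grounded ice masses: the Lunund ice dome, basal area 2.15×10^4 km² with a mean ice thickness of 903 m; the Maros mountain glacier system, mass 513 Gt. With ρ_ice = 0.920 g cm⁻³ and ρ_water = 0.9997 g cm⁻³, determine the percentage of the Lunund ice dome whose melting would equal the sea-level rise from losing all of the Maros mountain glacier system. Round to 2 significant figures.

Equal sea-level rise means equal mass of meltwater, i.e. equal mass of ice lost.
Ice mass of Maros: 5.130×10^14 kg; ice mass of Lunund: 1.786×10^16 kg.
Fraction required = 5.130×10^14 / 1.786×10^16 = 0.0287 → 2.9 %.

≈ 2.9 %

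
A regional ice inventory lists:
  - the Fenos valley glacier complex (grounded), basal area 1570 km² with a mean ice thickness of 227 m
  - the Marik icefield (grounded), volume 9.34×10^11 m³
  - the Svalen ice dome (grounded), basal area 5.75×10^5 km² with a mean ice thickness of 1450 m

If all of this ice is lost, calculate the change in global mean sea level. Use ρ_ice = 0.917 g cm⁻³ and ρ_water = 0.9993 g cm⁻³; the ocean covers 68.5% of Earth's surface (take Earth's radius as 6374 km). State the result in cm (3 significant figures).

≈ 219 cm

Fenos: ice volume = 1570 km² × 227 m = 356.4 km³; 356.4 × (917/999.3) = 327.0 km³ of water.
Marik: 9.34×10^11 m³ × (917/999.3) = 8.571×10^11 m³ of water.
Svalen: ice volume = 5.75×10^5 km² × 1450 m = 8.338×10^5 km³; 8.338×10^5 × (917/999.3) = 7.651×10^5 km³ of water.
Total added water ≈ 7.663×10^14 m³ over 3.50×10^14 m² → Δh = 2.19 m = 219 cm.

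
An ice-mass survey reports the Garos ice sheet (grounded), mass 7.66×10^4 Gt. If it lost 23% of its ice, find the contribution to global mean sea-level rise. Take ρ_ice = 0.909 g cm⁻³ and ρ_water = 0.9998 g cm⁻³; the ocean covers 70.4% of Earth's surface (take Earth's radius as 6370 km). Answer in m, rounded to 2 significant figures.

≈ 0.049 m

Garos: 0.23 × 7.66×10^4 Gt = 1.762×10^16 kg; dividing by ρ_w = 0.9998 g cm⁻³ = 999.8 kg m⁻³ gives 1.762×10^13 m³ of water.
Spread over 3.59×10^14 m² of ocean, Δh = 1.762×10^13 / 3.59×10^14 = 0.0491 m.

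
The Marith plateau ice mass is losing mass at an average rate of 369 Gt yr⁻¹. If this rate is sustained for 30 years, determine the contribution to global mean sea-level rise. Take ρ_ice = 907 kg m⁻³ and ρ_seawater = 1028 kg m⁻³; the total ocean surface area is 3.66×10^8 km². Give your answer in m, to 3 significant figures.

Total mass lost = 369 Gt/yr × 30 yr = 1.107×10^4 Gt = 1.107×10^16 kg.
ρ_w = 1028 kg m⁻³, so water volume = 1.107×10^16 / 1028 = 1.077×10^13 m³.
Δh = 1.077×10^13 / 3.66×10^14 = 0.0294 m.

≈ 0.0294 m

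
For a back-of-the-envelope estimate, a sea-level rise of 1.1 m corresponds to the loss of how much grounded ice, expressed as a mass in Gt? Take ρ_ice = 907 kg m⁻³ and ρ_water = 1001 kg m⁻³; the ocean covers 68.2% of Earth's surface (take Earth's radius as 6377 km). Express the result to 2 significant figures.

≈ 3.8×10^5 Gt

Required water volume = Δh × A = 1.1 m × 3.49×10^14 m² = 3.834×10^14 m³.
ρ_w = 1001 kg m⁻³, so the mass of water = 3.834×10^14 m³ × 1001 kg m⁻³ = 3.838×10^17 kg = 3.8×10^5 Gt (and the same mass of ice, by conservation).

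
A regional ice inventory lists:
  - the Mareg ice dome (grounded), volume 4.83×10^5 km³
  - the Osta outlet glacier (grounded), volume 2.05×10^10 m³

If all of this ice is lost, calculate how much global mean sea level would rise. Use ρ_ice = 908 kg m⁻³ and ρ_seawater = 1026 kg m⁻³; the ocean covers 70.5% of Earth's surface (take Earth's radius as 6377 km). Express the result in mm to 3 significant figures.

≈ 1190 mm

Mareg: 4.83×10^5 km³ × (908/1026) = 4.275×10^5 km³ of water.
Osta: 2.05×10^10 m³ × (908/1026) = 1.814×10^10 m³ of water.
Total added water ≈ 4.275×10^14 m³ over 3.60×10^14 m² → Δh = 1.19 m = 1190 mm.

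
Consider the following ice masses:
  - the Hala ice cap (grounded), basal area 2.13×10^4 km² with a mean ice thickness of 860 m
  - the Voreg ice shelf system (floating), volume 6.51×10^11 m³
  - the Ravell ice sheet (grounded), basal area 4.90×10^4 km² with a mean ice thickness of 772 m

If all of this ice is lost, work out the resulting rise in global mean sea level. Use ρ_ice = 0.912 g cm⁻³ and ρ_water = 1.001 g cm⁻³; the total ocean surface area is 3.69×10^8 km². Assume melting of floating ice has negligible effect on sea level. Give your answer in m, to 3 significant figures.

Hala: ice volume = 2.13×10^4 km² × 860 m = 1.832×10^4 km³; 1.832×10^4 × (912/1001) = 1.669×10^4 km³ of water.
The Voreg ice shelf system is floating and already displaces its own weight of water, so its melt adds essentially nothing to sea level.
Ravell: ice volume = 4.90×10^4 km² × 772 m = 3.783×10^4 km³; 3.783×10^4 × (912/1001) = 3.446×10^4 km³ of water.
Total added water ≈ 5.115×10^13 m³ over 3.69×10^14 m² → Δh = 0.139 m.

≈ 0.139 m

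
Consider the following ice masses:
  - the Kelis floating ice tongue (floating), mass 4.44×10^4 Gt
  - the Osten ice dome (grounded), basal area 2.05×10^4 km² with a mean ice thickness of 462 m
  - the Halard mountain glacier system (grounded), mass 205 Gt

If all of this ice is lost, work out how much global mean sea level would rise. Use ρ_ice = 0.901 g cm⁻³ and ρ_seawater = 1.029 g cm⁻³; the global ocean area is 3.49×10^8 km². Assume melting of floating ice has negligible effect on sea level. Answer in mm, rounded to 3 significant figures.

≈ 24.3 mm

The Kelis floating ice tongue is floating and already displaces its own weight of water, so its melt adds essentially nothing to sea level.
Osten: ice volume = 2.05×10^4 km² × 462 m = 9471 km³; 9471 × (901/1029) = 8293 km³ of water.
Halard: 205 Gt = 2.050×10^14 kg; dividing by ρ_w = 1.029 g cm⁻³ = 1029 kg m⁻³ gives 1.992×10^11 m³ of water.
Total added water ≈ 8.492×10^12 m³ over 3.49×10^14 m² → Δh = 0.0243 m = 24.3 mm.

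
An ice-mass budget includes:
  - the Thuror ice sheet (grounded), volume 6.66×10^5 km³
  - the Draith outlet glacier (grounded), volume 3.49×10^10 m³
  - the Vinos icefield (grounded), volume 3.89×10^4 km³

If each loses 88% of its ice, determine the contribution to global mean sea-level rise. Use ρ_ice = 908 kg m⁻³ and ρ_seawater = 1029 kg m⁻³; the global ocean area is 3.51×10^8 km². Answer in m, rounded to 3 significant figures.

Thuror: 0.88 × 6.66×10^5 km³ × (908/1029) = 5.172×10^5 km³ of water.
Draith: 0.88 × 3.49×10^10 m³ × (908/1029) = 2.710×10^10 m³ of water.
Vinos: 0.88 × 3.89×10^4 km³ × (908/1029) = 3.021×10^4 km³ of water.
Total added water ≈ 5.474×10^14 m³ over 3.51×10^14 m² → Δh = 1.56 m.

≈ 1.56 m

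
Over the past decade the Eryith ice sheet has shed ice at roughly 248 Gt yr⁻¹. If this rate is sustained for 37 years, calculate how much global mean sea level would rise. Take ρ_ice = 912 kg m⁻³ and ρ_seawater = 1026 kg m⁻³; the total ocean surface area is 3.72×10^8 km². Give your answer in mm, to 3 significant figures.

Total mass lost = 248 Gt/yr × 37 yr = 9176 Gt = 9.176×10^15 kg.
ρ_w = 1026 kg m⁻³, so water volume = 9.176×10^15 / 1026 = 8.943×10^12 m³.
Δh = 8.943×10^12 / 3.72×10^14 = 0.0240 m = 24.0 mm.

≈ 24.0 mm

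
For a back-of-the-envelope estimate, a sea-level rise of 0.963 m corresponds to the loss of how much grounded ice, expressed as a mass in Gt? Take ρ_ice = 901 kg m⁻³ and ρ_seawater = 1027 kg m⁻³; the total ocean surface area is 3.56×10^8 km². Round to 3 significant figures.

≈ 3.52×10^5 Gt

Required water volume = Δh × A = 0.963 m × 3.56×10^14 m² = 3.428×10^14 m³.
ρ_w = 1027 kg m⁻³, so the mass of water = 3.428×10^14 m³ × 1027 kg m⁻³ = 3.521×10^17 kg = 3.52×10^5 Gt (and the same mass of ice, by conservation).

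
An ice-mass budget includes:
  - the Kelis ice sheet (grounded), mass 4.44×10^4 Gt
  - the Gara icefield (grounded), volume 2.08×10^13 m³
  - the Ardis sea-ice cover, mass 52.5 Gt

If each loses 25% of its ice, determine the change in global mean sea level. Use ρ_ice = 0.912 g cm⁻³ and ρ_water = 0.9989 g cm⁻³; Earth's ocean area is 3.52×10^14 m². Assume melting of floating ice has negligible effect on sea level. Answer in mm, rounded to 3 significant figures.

≈ 45.1 mm

Kelis: 0.25 × 4.44×10^4 Gt = 1.110×10^16 kg; dividing by ρ_w = 0.9989 g cm⁻³ = 998.9 kg m⁻³ gives 1.111×10^13 m³ of water.
Gara: 0.25 × 2.08×10^13 m³ × (912/998.9) = 4.748×10^12 m³ of water.
The Ardis sea-ice cover is floating and already displaces its own weight of water, so its melt adds essentially nothing to sea level.
Total added water ≈ 1.586×10^13 m³ over 3.52×10^14 m² → Δh = 0.0451 m = 45.1 mm.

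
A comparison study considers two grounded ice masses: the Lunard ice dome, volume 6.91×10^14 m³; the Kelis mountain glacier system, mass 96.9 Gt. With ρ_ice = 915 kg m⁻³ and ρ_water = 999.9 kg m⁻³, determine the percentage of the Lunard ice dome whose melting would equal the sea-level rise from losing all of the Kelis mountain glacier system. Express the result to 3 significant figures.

≈ 0.0153 %

Equal sea-level rise means equal mass of meltwater, i.e. equal mass of ice lost.
Ice mass of Kelis: 9.690×10^13 kg; ice mass of Lunard: 6.323×10^17 kg.
Fraction required = 9.690×10^13 / 6.323×10^17 = 1.53×10^-4 → 0.0153 %.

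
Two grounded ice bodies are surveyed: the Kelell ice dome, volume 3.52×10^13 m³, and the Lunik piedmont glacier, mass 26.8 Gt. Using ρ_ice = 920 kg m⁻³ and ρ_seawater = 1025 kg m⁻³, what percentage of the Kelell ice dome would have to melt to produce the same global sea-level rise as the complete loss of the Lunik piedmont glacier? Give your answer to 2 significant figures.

Equal sea-level rise means equal mass of meltwater, i.e. equal mass of ice lost.
Ice mass of Lunik: 2.680×10^13 kg; ice mass of Kelell: 3.238×10^16 kg.
Fraction required = 2.680×10^13 / 3.238×10^16 = 8.28×10^-4 → 0.083 %.

≈ 0.083 %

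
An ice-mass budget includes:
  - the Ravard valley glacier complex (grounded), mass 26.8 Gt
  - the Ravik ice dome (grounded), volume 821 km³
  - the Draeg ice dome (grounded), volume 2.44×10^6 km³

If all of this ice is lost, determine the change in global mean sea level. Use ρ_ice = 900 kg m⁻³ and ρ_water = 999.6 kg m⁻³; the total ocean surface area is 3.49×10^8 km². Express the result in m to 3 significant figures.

Ravard: 26.8 Gt = 2.680×10^13 kg; dividing by ρ_w = 999.6 kg m⁻³ gives 2.681×10^10 m³ of water.
Ravik: 821 km³ × (900/999.6) = 739.2 km³ of water.
Draeg: 2.44×10^6 km³ × (900/999.6) = 2.197×10^6 km³ of water.
Total added water ≈ 2.198×10^15 m³ over 3.49×10^14 m² → Δh = 6.30 m.

≈ 6.30 m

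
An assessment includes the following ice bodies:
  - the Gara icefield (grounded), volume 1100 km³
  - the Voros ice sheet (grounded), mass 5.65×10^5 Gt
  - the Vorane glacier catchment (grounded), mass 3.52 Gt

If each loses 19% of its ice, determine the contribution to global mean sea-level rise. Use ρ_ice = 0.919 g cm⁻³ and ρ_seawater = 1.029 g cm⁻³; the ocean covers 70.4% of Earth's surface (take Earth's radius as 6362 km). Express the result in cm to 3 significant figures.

≈ 29.2 cm

Gara: 0.19 × 1100 km³ × (919/1029) = 186.7 km³ of water.
Voros: 0.19 × 5.65×10^5 Gt = 1.074×10^17 kg; dividing by ρ_w = 1.029 g cm⁻³ = 1029 kg m⁻³ gives 1.043×10^14 m³ of water.
Vorane: 0.19 × 3.52 Gt = 6.688×10^11 kg; dividing by ρ_w = 1029 kg m⁻³ gives 6.500×10^8 m³ of water.
Total added water ≈ 1.045×10^14 m³ over 3.58×10^14 m² → Δh = 0.292 m = 29.2 cm.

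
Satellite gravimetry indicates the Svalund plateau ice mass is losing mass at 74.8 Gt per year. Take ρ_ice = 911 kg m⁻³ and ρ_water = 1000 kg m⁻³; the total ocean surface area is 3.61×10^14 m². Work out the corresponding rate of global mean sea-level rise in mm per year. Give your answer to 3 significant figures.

≈ 0.207 mm/yr

ρ_w = 1000 kg m⁻³. Annual water volume added = 74.8 Gt / ρ_w = 7.480×10^13 kg / 1000 kg m⁻³ = 7.480×10^10 m³.
Δh per year = 7.480×10^10 / 3.61×10^14 = 2.07×10^-4 m = 0.207 mm.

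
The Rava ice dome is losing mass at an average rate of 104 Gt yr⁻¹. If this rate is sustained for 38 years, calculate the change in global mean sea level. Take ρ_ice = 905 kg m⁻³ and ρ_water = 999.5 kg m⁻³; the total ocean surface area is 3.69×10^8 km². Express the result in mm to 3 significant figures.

Total mass lost = 104 Gt/yr × 38 yr = 3952 Gt = 3.952×10^15 kg.
ρ_w = 999.5 kg m⁻³, so water volume = 3.952×10^15 / 999.5 = 3.954×10^12 m³.
Δh = 3.954×10^12 / 3.69×10^14 = 0.0107 m = 10.7 mm.

≈ 10.7 mm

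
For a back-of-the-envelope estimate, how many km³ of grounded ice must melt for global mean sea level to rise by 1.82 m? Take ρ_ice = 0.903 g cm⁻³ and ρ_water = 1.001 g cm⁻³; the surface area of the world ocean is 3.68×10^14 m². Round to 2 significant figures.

≈ 7.4×10^5 km³

Required water volume = Δh × A = 1.82 m × 3.68×10^14 m² = 6.698×10^14 m³ = 6.698×10^5 km³.
Ice volume = water volume × ρ_w/ρ_ice = 6.698×10^5 × 1001/903 = 7.4×10^5 km³.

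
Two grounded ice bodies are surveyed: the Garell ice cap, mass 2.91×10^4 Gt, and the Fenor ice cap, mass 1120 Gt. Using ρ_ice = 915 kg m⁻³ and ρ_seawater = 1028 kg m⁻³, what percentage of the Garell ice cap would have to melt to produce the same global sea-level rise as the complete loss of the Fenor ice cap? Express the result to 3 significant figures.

Equal sea-level rise means equal mass of meltwater, i.e. equal mass of ice lost.
Ice mass of Fenor: 1.120×10^15 kg; ice mass of Garell: 2.910×10^16 kg.
Fraction required = 1.120×10^15 / 2.910×10^16 = 0.0385 → 3.85 %.

≈ 3.85 %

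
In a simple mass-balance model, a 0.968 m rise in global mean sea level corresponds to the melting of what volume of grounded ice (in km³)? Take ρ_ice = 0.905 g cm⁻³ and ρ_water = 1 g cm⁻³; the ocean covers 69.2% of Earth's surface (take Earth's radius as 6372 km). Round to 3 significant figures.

≈ 3.78×10^5 km³

Required water volume = Δh × A = 0.968 m × 3.53×10^14 m² = 3.418×10^14 m³ = 3.418×10^5 km³.
Ice volume = water volume × ρ_w/ρ_ice = 3.418×10^5 × 1000/905 = 3.78×10^5 km³.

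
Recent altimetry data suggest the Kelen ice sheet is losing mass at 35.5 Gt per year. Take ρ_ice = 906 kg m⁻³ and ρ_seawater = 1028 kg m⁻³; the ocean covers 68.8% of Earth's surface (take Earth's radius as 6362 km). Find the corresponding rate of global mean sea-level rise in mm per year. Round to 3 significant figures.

≈ 0.0987 mm/yr

ρ_w = 1028 kg m⁻³. Annual water volume added = 35.5 Gt / ρ_w = 3.550×10^13 kg / 1028 kg m⁻³ = 3.453×10^10 m³.
Δh per year = 3.453×10^10 / 3.50×10^14 = 9.87×10^-5 m = 0.0987 mm.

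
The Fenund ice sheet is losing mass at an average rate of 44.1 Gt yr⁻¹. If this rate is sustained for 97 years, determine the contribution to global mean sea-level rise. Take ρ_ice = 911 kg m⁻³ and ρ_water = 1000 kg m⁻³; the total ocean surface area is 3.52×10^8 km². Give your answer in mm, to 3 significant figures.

≈ 12.2 mm

Total mass lost = 44.1 Gt/yr × 97 yr = 4278 Gt = 4.278×10^15 kg.
ρ_w = 1000 kg m⁻³, so water volume = 4.278×10^15 / 1000 = 4.278×10^12 m³.
Δh = 4.278×10^12 / 3.52×10^14 = 0.0122 m = 12.2 mm.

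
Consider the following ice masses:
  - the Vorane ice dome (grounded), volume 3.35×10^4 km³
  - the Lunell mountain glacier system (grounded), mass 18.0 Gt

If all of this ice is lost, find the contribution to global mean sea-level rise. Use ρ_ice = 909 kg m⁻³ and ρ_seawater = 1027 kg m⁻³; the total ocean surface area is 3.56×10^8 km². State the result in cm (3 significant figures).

≈ 8.33 cm

Vorane: 3.35×10^4 km³ × (909/1027) = 2.965×10^4 km³ of water.
Lunell: 18.0 Gt = 1.800×10^13 kg; dividing by ρ_w = 1027 kg m⁻³ gives 1.753×10^10 m³ of water.
Total added water ≈ 2.967×10^13 m³ over 3.56×10^14 m² → Δh = 0.0833 m = 8.33 cm.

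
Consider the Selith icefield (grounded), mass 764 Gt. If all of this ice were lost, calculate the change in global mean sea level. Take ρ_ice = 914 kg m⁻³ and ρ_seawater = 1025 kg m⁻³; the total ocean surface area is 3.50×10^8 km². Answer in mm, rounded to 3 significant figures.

≈ 2.13 mm

Selith: 764 Gt = 7.640×10^14 kg; dividing by ρ_w = 1025 kg m⁻³ gives 7.454×10^11 m³ of water.
Spread over 3.50×10^14 m² of ocean, Δh = 7.454×10^11 / 3.50×10^14 = 2.13×10^-3 m = 2.13 mm.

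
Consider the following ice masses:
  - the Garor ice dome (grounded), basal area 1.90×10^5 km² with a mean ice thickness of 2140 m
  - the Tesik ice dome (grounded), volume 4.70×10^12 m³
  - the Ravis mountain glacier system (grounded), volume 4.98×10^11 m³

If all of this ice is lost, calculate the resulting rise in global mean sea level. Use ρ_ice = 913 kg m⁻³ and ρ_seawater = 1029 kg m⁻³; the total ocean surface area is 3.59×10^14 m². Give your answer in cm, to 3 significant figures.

Garor: ice volume = 1.90×10^5 km² × 2140 m = 4.066×10^5 km³; 4.066×10^5 × (913/1029) = 3.608×10^5 km³ of water.
Tesik: 4.70×10^12 m³ × (913/1029) = 4.170×10^12 m³ of water.
Ravis: 4.98×10^11 m³ × (913/1029) = 4.419×10^11 m³ of water.
Total added water ≈ 3.654×10^14 m³ over 3.59×10^14 m² → Δh = 1.02 m = 102 cm.

≈ 102 cm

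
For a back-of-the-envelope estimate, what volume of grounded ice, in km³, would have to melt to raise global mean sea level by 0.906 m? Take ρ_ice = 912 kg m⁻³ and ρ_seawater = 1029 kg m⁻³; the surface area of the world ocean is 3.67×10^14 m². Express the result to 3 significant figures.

≈ 3.75×10^5 km³

Required water volume = Δh × A = 0.906 m × 3.67×10^14 m² = 3.325×10^14 m³ = 3.325×10^5 km³.
Ice volume = water volume × ρ_w/ρ_ice = 3.325×10^5 × 1029/912 = 3.75×10^5 km³.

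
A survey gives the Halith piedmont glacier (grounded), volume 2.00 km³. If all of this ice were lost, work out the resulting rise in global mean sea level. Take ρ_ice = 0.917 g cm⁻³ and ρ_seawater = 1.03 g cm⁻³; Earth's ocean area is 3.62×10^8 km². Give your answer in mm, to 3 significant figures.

Halith: 2.00 km³ × (917/1030) = 1.781 km³ of water.
Spread over 3.62×10^14 m² of ocean, Δh = 1.781×10^9 / 3.62×10^14 = 4.92×10^-6 m = 4.92×10^-3 mm.

≈ 4.92×10^-3 mm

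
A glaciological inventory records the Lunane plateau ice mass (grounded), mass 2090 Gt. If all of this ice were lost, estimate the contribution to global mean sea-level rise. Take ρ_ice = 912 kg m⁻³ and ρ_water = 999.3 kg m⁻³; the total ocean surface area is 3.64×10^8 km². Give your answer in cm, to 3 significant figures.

Lunane: 2090 Gt = 2.090×10^15 kg; dividing by ρ_w = 999.3 kg m⁻³ gives 2.091×10^12 m³ of water.
Spread over 3.64×10^14 m² of ocean, Δh = 2.091×10^12 / 3.64×10^14 = 5.75×10^-3 m = 0.575 cm.

≈ 0.575 cm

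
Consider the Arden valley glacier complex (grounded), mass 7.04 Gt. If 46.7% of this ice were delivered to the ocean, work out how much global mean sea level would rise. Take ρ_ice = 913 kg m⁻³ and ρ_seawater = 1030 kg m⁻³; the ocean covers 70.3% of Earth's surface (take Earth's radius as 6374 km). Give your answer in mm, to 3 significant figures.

≈ 8.89×10^-3 mm

Arden: 0.467 × 7.04 Gt = 3.288×10^12 kg; dividing by ρ_w = 1030 kg m⁻³ gives 3.192×10^9 m³ of water.
Spread over 3.59×10^14 m² of ocean, Δh = 3.192×10^9 / 3.59×10^14 = 8.89×10^-6 m = 8.89×10^-3 mm.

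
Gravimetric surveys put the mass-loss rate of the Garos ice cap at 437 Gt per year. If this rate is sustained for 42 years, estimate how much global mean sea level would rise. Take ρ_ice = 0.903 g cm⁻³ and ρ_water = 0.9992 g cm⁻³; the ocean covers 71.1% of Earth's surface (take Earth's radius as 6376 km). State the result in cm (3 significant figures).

Total mass lost = 437 Gt/yr × 42 yr = 1.835×10^4 Gt = 1.835×10^16 kg.
ρ_w = 0.9992 g cm⁻³ = 999.2 kg m⁻³, so water volume = 1.835×10^16 / 999.2 = 1.837×10^13 m³.
Δh = 1.837×10^13 / 3.63×10^14 = 0.0506 m = 5.06 cm.

≈ 5.06 cm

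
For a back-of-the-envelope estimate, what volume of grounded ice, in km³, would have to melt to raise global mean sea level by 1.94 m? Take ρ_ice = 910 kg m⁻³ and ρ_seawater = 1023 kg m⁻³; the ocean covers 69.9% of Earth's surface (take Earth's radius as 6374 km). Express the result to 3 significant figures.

Required water volume = Δh × A = 1.94 m × 3.57×10^14 m² = 6.923×10^14 m³ = 6.923×10^5 km³.
Ice volume = water volume × ρ_w/ρ_ice = 6.923×10^5 × 1023/910 = 7.78×10^5 km³.

≈ 7.78×10^5 km³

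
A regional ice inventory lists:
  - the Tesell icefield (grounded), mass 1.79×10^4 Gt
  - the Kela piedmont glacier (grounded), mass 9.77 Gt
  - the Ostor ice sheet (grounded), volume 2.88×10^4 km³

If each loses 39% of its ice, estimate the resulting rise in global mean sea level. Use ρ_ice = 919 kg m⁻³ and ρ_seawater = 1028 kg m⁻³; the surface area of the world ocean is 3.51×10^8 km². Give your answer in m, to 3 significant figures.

Tesell: 0.39 × 1.79×10^4 Gt = 6.981×10^15 kg; dividing by ρ_w = 1028 kg m⁻³ gives 6.791×10^12 m³ of water.
Kela: 0.39 × 9.77 Gt = 3.810×10^12 kg; dividing by ρ_w = 1028 kg m⁻³ gives 3.707×10^9 m³ of water.
Ostor: 0.39 × 2.88×10^4 km³ × (919/1028) = 1.004×10^4 km³ of water.
Total added water ≈ 1.684×10^13 m³ over 3.51×10^14 m² → Δh = 0.0480 m.

≈ 0.0480 m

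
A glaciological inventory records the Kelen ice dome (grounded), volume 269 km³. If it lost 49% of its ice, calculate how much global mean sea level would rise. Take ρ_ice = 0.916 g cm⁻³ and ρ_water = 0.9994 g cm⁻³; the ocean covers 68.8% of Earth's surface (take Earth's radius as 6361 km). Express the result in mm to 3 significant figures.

Kelen: 0.49 × 269 km³ × (916/999.4) = 120.8 km³ of water.
Spread over 3.50×10^14 m² of ocean, Δh = 1.208×10^11 / 3.50×10^14 = 3.45×10^-4 m = 0.345 mm.

≈ 0.345 mm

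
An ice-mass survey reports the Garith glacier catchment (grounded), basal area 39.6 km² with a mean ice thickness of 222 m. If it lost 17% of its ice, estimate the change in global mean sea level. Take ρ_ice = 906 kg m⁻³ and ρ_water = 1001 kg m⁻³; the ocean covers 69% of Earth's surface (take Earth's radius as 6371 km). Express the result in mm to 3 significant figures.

≈ 3.84×10^-3 mm

Garith: ice volume = 39.6 km² × 222 m = 8.791 km³; 0.17 × 8.791 × (906/1001) = 1.353 km³ of water.
Spread over 3.52×10^14 m² of ocean, Δh = 1.353×10^9 / 3.52×10^14 = 3.84×10^-6 m = 3.84×10^-3 mm.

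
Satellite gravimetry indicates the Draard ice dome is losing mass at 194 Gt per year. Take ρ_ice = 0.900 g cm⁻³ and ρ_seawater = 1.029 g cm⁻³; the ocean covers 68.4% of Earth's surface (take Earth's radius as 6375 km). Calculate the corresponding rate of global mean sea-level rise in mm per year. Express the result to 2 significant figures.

≈ 0.54 mm/yr

ρ_w = 1.029 g cm⁻³ = 1029 kg m⁻³. Annual water volume added = 194 Gt / ρ_w = 1.940×10^14 kg / 1029 kg m⁻³ = 1.885×10^11 m³.
Δh per year = 1.885×10^11 / 3.49×10^14 = 5.40×10^-4 m = 0.54 mm.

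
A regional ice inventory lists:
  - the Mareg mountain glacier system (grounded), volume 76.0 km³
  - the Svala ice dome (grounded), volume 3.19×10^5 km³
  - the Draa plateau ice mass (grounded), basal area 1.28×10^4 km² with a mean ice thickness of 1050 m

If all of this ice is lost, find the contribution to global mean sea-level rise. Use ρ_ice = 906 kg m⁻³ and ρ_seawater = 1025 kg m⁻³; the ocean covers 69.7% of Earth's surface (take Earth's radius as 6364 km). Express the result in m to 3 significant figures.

≈ 0.829 m

Mareg: 76.0 km³ × (906/1025) = 67.18 km³ of water.
Svala: 3.19×10^5 km³ × (906/1025) = 2.820×10^5 km³ of water.
Draa: ice volume = 1.28×10^4 km² × 1050 m = 1.344×10^4 km³; 1.344×10^4 × (906/1025) = 1.188×10^4 km³ of water.
Total added water ≈ 2.939×10^14 m³ over 3.55×10^14 m² → Δh = 0.829 m.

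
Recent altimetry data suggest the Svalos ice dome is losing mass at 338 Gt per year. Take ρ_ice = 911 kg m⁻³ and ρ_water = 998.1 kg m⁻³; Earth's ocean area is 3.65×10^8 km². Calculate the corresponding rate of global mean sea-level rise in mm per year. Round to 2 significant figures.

ρ_w = 998.1 kg m⁻³. Annual water volume added = 338 Gt / ρ_w = 3.380×10^14 kg / 998.1 kg m⁻³ = 3.386×10^11 m³.
Δh per year = 3.386×10^11 / 3.65×10^14 = 9.28×10^-4 m = 0.93 mm.

≈ 0.93 mm/yr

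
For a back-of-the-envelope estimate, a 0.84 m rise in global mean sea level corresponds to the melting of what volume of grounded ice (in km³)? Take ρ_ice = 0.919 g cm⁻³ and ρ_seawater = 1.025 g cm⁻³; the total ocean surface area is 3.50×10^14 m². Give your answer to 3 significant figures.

≈ 3.28×10^5 km³

Required water volume = Δh × A = 0.84 m × 3.50×10^14 m² = 2.940×10^14 m³ = 2.940×10^5 km³.
Ice volume = water volume × ρ_w/ρ_ice = 2.940×10^5 × 1025/919 = 3.28×10^5 km³.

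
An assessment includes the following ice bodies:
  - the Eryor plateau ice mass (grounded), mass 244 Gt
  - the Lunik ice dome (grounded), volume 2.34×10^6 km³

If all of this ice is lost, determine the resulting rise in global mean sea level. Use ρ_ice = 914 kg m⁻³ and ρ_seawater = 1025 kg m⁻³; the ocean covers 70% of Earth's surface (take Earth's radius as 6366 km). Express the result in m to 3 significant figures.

≈ 5.85 m

Eryor: 244 Gt = 2.440×10^14 kg; dividing by ρ_w = 1025 kg m⁻³ gives 2.380×10^11 m³ of water.
Lunik: 2.34×10^6 km³ × (914/1025) = 2.087×10^6 km³ of water.
Total added water ≈ 2.087×10^15 m³ over 3.56×10^14 m² → Δh = 5.85 m.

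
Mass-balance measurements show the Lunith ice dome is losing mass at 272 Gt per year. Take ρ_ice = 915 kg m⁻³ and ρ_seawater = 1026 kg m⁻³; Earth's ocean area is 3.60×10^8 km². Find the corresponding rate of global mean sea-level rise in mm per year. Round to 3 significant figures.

≈ 0.736 mm/yr

ρ_w = 1026 kg m⁻³. Annual water volume added = 272 Gt / ρ_w = 2.720×10^14 kg / 1026 kg m⁻³ = 2.651×10^11 m³.
Δh per year = 2.651×10^11 / 3.60×10^14 = 7.36×10^-4 m = 0.736 mm.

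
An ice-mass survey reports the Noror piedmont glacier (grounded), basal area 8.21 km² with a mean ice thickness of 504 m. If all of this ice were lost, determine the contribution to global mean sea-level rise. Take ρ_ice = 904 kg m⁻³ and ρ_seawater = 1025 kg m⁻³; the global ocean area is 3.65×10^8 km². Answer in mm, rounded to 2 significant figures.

≈ 0.010 mm

Noror: ice volume = 8.21 km² × 504 m = 4.138 km³; 4.138 × (904/1025) = 3.649 km³ of water.
Spread over 3.65×10^14 m² of ocean, Δh = 3.649×10^9 / 3.65×10^14 = 1.00×10^-5 m = 0.010 mm.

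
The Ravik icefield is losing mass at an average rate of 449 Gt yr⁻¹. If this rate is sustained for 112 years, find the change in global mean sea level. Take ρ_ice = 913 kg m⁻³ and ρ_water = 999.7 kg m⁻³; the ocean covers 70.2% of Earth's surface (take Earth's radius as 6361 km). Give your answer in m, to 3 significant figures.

≈ 0.141 m

Total mass lost = 449 Gt/yr × 112 yr = 5.029×10^4 Gt = 5.029×10^16 kg.
ρ_w = 999.7 kg m⁻³, so water volume = 5.029×10^16 / 999.7 = 5.030×10^13 m³.
Δh = 5.030×10^13 / 3.57×10^14 = 0.141 m.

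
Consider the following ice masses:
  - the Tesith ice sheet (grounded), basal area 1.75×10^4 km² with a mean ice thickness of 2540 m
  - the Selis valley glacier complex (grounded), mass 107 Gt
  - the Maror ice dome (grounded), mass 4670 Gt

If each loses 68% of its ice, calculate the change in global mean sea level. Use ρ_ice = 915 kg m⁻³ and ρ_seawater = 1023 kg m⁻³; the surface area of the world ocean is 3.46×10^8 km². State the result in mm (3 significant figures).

≈ 87.3 mm

Tesith: ice volume = 1.75×10^4 km² × 2540 m = 4.445×10^4 km³; 0.68 × 4.445×10^4 × (915/1023) = 2.703×10^4 km³ of water.
Selis: 0.68 × 107 Gt = 7.276×10^13 kg; dividing by ρ_w = 1023 kg m⁻³ gives 7.112×10^10 m³ of water.
Maror: 0.68 × 4670 Gt = 3.176×10^15 kg; dividing by ρ_w = 1023 kg m⁻³ gives 3.104×10^12 m³ of water.
Total added water ≈ 3.021×10^13 m³ over 3.46×10^14 m² → Δh = 0.0873 m = 87.3 mm.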